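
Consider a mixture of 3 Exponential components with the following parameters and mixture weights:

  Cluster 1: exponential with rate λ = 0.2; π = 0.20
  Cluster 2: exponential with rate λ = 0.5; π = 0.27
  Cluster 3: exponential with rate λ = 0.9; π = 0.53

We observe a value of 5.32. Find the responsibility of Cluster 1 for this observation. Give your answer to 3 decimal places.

0.507

By Bayes' theorem, P(k | x) = π_k f_k(x) / Σ_j π_j f_j(x).
Evaluate each component's likelihood at the observed value:
  L_1 = 0.2·e^(−0.2·5.32) = 0.2·e^(−1.0640) = 0.0690146
  L_2 = 0.5·e^(−0.5·5.32) = 0.5·e^(−2.6600) = 0.0349741
  L_3 = 0.9·e^(−0.9·5.32) = 0.9·e^(−4.7880) = 0.00749619
Prior × likelihood for each component:
  π_1·L_1 = 0.20 × 0.0690146 = 0.0138029
  π_2·L_2 = 0.27 × 0.0349741 = 0.00944301
  π_3·L_3 = 0.53 × 0.00749619 = 0.00397298
Marginal: 0.0138029 + 0.00944301 + 0.00397298 = 0.0272189
So the posterior for Cluster 1 is 0.0138029 / 0.0272189 ≈ 0.507.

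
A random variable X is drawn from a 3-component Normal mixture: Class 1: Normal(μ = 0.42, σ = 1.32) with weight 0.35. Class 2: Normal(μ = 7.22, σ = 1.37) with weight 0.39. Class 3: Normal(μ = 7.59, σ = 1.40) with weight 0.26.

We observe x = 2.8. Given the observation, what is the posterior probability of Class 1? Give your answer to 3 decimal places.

P(component k | x) = w_k·f_k(x) / marginal(x), where marginal(x) = Σ_j w_j·f_j(x).
Evaluate each component's likelihood at the observed value:
  L_1 = (1/(1.32·√(2π)))·exp(−(2.8−0.42)²/(2·1.32²)) = 0.302229·exp(-1.62546) = 0.0594851
  L_2 = (1/(1.37·√(2π)))·exp(−(2.8−7.22)²/(2·1.37²)) = 0.291199·exp(-5.20443) = 0.00159931
  L_3 = (1/(1.40·√(2π)))·exp(−(2.8−7.59)²/(2·1.40²)) = 0.284959·exp(-5.85309) = 0.000818123
Weight by the priors:
  w_1·L_1 = 0.35 × 0.0594851 = 0.0208198
  w_2·L_2 = 0.39 × 0.00159931 = 0.000623731
  w_3·L_3 = 0.26 × 0.000818123 = 0.000212712
Denominator: 0.0208198 + 0.000623731 + 0.000212712 = 0.0216562
Responsibility of Class 1: 0.0208198 / 0.0216562 ≈ 0.961

0.961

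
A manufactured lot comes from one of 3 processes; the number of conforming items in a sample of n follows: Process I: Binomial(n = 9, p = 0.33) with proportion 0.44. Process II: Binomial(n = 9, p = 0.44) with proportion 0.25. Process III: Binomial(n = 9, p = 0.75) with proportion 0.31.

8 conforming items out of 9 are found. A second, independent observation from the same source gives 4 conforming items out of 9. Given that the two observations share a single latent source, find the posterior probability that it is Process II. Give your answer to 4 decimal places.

0.1415

P(component k | x) = P(Z=k)·f_k(x) / marginal(x), where marginal(x) = Σ_j P(Z=j)·f_j(x).
Since both observations come from the same component, the likelihood for component k is f_k(x₁)·f_k(x₂).
  p_I = [0.000848064] × [0.201744] = 0.000171092
  p_II = [0.0070803] × [0.260089] = 0.00184151
  p_III = [0.225254] × [0.0389328] = 0.00876977
Prior × likelihood for each component:
  P(Z=I)·p_I = 0.44 × 0.000171092 = 7.52804e-05
  P(Z=II)·p_II = 0.25 × 0.00184151 = 0.000460377
  P(Z=III)·p_III = 0.31 × 0.00876977 = 0.00271863
Normaliser: 7.52804e-05 + 0.000460377 + 0.00271863 = 0.00325429
Responsibility of Process II: 0.000460377 / 0.00325429 ≈ 0.1415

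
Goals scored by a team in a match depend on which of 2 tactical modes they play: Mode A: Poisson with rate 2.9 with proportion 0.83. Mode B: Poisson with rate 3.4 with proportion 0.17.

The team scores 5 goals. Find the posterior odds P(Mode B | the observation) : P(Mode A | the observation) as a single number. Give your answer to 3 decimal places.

0.275

Since P(k|x) ∝ π_k f_k(x), the posterior odds are π_i f_i(x) / (π_j f_j(x)).
Poisson probabilities:
  p_A = 0.0940491
  p_B = 0.126361
Posterior odds = (π_B·p_B) / (π_A·p_A) = (0.17·0.126361) / (0.83·0.0940491) = 0.0214813 / 0.0780608 ≈ 0.275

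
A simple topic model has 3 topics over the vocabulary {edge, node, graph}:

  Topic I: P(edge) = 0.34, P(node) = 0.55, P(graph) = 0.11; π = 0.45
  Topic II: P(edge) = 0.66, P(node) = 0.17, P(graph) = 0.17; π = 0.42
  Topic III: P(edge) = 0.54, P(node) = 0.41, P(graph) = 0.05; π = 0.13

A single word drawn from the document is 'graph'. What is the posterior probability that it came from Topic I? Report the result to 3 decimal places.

0.389

P(component k | x) = P(Z=k)·f_k(x) / marginal(x), where marginal(x) = Σ_j P(Z=j)·f_j(x).
Evaluate each component's likelihood at the observed value:
  f_I = P(graph | comp) = 0.11
  f_II = P(graph | comp) = 0.17
  f_III = P(graph | comp) = 0.05
Weight by the priors:
  P(Z=I)·f_I = 0.45 × 0.11 = 0.0495
  P(Z=II)·f_II = 0.42 × 0.17 = 0.0714
  P(Z=III)·f_III = 0.13 × 0.05 = 0.0065
Marginal: 0.0495 + 0.0714 + 0.0065 = 0.1274
P(Topic I | x) ≈ 0.389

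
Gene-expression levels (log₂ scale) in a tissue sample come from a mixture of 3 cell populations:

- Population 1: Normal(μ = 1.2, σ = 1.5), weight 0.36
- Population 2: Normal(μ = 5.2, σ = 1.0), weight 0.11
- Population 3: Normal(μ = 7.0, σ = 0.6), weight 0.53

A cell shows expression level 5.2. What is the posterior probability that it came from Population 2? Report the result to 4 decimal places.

P(component k | x) = π_k·f_k(x) / marginal(x), where marginal(x) = Σ_j π_j·f_j(x).
Component likelihoods at x = 5.2:
  p_1 = (1/(1.5·√(2π)))·exp(−(5.2−1.2)²/(2·1.5²)) = 0.265962·exp(-3.55556) = 0.00759732
  p_2 = (1/(1.0·√(2π)))·exp(−(5.2−5.2)²/(2·1.0²)) = 0.398942·exp(-0.00000) = 0.398942
  p_3 = (1/(0.6·√(2π)))·exp(−(5.2−7.0)²/(2·0.6²)) = 0.664904·exp(-4.50000) = 0.00738641
Prior × likelihood for each component:
  π_1·p_1 = 0.36 × 0.00759732 = 0.00273504
  π_2·p_2 = 0.11 × 0.398942 = 0.0438837
  π_3·p_3 = 0.53 × 0.00738641 = 0.0039148
Sum: 0.00273504 + 0.0438837 + 0.0039148 = 0.0505335
So the posterior for Population 2 is 0.0438837 / 0.0505335 ≈ 0.8684.

0.8684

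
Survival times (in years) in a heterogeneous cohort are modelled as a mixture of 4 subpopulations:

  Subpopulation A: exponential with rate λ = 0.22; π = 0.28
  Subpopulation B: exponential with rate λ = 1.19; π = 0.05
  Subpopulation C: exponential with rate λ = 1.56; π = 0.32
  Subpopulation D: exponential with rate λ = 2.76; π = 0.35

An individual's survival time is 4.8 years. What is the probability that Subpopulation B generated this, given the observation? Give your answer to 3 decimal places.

0.009

Apply Bayes' rule: the posterior for each component is proportional to its prior times its likelihood at x.
Evaluate each component's likelihood at the observed value:
  f_A = 0.22·e^(−0.22·4.8) = 0.22·e^(−1.0560) = 0.0765258
  f_B = 1.19·e^(−1.19·4.8) = 1.19·e^(−5.7120) = 0.0039342
  f_C = 1.56·e^(−1.56·4.8) = 1.56·e^(−7.4880) = 0.000873228
  f_D = 2.76·e^(−2.76·4.8) = 2.76·e^(−13.2480) = 4.86828e-06
Prior × likelihood for each component:
  π_A·f_A = 0.28 × 0.0765258 = 0.0214272
  π_B·f_B = 0.05 × 0.0039342 = 0.00019671
  π_C·f_C = 0.32 × 0.000873228 = 0.000279433
  π_D·f_D = 0.35 × 4.86828e-06 = 1.7039e-06
Evidence: 0.0214272 + 0.00019671 + 0.000279433 + 1.7039e-06 = 0.0219051
So the posterior for Subpopulation B is 0.00019671 / 0.0219051 ≈ 0.009.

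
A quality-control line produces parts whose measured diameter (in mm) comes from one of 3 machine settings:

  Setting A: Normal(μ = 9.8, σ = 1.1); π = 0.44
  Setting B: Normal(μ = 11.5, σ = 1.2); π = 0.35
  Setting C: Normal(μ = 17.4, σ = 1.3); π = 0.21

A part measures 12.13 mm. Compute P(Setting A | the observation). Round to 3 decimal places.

0.143

By Bayes' theorem, P(k | x) = π_k f_k(x) / Σ_j π_j f_j(x).
Component likelihoods at x = 12.13 mm:
  p_A = (1/(1.1·√(2π)))·exp(−(12.13−9.8)²/(2·1.1²)) = 0.362675·exp(-2.24335) = 0.0384808
  p_B = (1/(1.2·√(2π)))·exp(−(12.13−11.5)²/(2·1.2²)) = 0.332452·exp(-0.13781) = 0.289653
  p_C = (1/(1.3·√(2π)))·exp(−(12.13−17.4)²/(2·1.3²)) = 0.306879·exp(-8.21683) = 8.28783e-05
Multiply by the mixture weights:
  π_A·p_A = 0.44 × 0.0384808 = 0.0169316
  π_B·p_B = 0.35 × 0.289653 = 0.101378
  π_C·p_C = 0.21 × 8.28783e-05 = 1.74044e-05
Normaliser: 0.0169316 + 0.101378 + 1.74044e-05 = 0.118327
So the posterior for Setting A is 0.0169316 / 0.118327 ≈ 0.143.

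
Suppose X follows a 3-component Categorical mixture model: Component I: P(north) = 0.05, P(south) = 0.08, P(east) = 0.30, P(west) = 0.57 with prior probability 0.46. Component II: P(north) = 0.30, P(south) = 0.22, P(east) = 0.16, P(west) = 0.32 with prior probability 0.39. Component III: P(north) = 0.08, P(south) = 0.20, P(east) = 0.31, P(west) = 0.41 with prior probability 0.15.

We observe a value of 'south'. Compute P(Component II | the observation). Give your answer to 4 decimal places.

Posterior ∝ prior × likelihood, so P(k | x) ∝ P(Z=k) f_k(x); normalise over all components.
Evaluate each component's likelihood at the observed value:
  L_I = 0.08
  L_II = 0.22
  L_III = 0.2
Prior × likelihood for each component:
  P(Z=I)·L_I = 0.46 × 0.08 = 0.0368
  P(Z=II)·L_II = 0.39 × 0.22 = 0.0858
  P(Z=III)·L_III = 0.15 × 0.2 = 0.03
Denominator: 0.0368 + 0.0858 + 0.03 = 0.1526
So the posterior for Component II is 0.0858 / 0.1526 ≈ 0.5623.

0.5623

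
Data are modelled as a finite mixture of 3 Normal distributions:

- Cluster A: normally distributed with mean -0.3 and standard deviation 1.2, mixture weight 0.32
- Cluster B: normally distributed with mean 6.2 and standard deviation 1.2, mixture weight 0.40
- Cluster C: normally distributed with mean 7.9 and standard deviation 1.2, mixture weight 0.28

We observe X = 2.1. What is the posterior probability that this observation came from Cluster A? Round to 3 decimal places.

0.974

P(component k | x) = P(Z=k)·f_k(x) / marginal(x), where marginal(x) = Σ_j P(Z=j)·f_j(x).
Normal densities:
  p_A = (1/(1.2·√(2π)))·exp(−(2.1−-0.3)²/(2·1.2²)) = 0.332452·exp(-2.00000) = 0.0449925
  p_B = (1/(1.2·√(2π)))·exp(−(2.1−6.2)²/(2·1.2²)) = 0.332452·exp(-5.83681) = 0.000970144
  p_C = (1/(1.2·√(2π)))·exp(−(2.1−7.9)²/(2·1.2²)) = 0.332452·exp(-11.68056) = 2.81143e-06
Prior × likelihood for each component:
  P(Z=A)·p_A = 0.32 × 0.0449925 = 0.0143976
  P(Z=B)·p_B = 0.40 × 0.000970144 = 0.000388058
  P(Z=C)·p_C = 0.28 × 2.81143e-06 = 7.87202e-07
Evidence: 0.0143976 + 0.000388058 + 7.87202e-07 = 0.0147864
P(Cluster A | the observation) ≈ 0.974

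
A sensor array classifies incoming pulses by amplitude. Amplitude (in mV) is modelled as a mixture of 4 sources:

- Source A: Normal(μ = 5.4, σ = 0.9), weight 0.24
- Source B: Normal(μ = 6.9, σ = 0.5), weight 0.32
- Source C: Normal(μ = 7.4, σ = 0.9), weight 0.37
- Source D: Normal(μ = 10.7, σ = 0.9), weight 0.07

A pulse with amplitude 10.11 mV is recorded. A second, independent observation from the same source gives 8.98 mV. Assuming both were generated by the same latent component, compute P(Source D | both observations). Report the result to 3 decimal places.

By Bayes' theorem, P(k | x) = π_k f_k(x) / Σ_j π_j f_j(x).
Since both observations come from the same component, the likelihood for component k is f_k(x₁)·f_k(x₂).
  p_A = [5.00596e-07] × [0.000162483] = 8.13384e-11
  p_B = [8.95184e-10] × [0.00013934] = 1.24735e-13
  p_C = [0.00476255] × [0.0949347] = 0.000452131
  p_D = [0.357559] × [0.0713791] = 0.0255222
Unnormalised posteriors:
  π_A·p_A = 0.24 × 8.13384e-11 = 1.95212e-11
  π_B·p_B = 0.32 × 1.24735e-13 = 3.99153e-14
  π_C·p_C = 0.37 × 0.000452131 = 0.000167288
  π_D·p_D = 0.07 × 0.0255222 = 0.00178656
Normaliser: 1.95212e-11 + 3.99153e-14 + 0.000167288 + 0.00178656 = 0.00195384
So the posterior for Source D is 0.00178656 / 0.00195384 ≈ 0.914.

0.914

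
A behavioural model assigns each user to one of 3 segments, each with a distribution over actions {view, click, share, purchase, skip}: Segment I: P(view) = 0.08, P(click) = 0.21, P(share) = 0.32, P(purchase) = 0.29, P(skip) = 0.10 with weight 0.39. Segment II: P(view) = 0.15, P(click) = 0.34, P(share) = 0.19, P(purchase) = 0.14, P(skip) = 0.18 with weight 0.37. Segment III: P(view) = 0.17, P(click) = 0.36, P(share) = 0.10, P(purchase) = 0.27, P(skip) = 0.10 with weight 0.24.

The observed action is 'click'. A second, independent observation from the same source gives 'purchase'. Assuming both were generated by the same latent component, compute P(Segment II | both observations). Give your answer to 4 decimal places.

By Bayes' theorem, P(k | x) = π_k f_k(x) / Σ_j π_j f_j(x).
Since both observations come from the same component, the likelihood for component k is f_k(x₁)·f_k(x₂).
  p_I = [P(click | comp) = 0.21] × [0.29] = 0.0609
  p_II = [P(click | comp) = 0.34] × [0.14] = 0.0476
  p_III = [P(click | comp) = 0.36] × [0.27] = 0.0972
Unnormalised posteriors:
  π_I·p_I = 0.39 × 0.0609 = 0.023751
  π_II·p_II = 0.37 × 0.0476 = 0.017612
  π_III·p_III = 0.24 × 0.0972 = 0.023328
Normaliser: 0.023751 + 0.017612 + 0.023328 = 0.064691
P(Segment II | x) ≈ 0.2722

0.2722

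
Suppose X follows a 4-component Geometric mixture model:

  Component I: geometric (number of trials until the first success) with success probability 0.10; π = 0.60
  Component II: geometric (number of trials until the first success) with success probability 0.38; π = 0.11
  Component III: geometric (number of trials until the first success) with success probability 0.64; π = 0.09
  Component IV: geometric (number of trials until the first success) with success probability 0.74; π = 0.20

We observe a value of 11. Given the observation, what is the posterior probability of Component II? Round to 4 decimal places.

The responsibility of component k is π_k f_k(x) divided by Σ_j π_j f_j(x).
Evaluate each component's likelihood at the observed value:
  p_I = 0.10·(1−0.10)^10 = 0.10·0.348678 = 0.0348678
  p_II = 0.38·(1−0.38)^10 = 0.38·0.00839299 = 0.00318934
  p_III = 0.64·(1−0.64)^10 = 0.64·3.65616e-05 = 2.33994e-05
  p_IV = 0.74·(1−0.74)^10 = 0.74·1.41167e-06 = 1.04464e-06
Prior × likelihood for each component:
  π_I·p_I = 0.60 × 0.0348678 = 0.0209207
  π_II·p_II = 0.11 × 0.00318934 = 0.000350827
  π_III·p_III = 0.09 × 2.33994e-05 = 2.10595e-06
  π_IV·p_IV = 0.20 × 1.04464e-06 = 2.08927e-07
Marginal: 0.0209207 + 0.000350827 + 2.10595e-06 + 2.08927e-07 = 0.0212738
P(Component II | data) = 0.000350827 / 0.0212738 ≈ 0.0165

0.0165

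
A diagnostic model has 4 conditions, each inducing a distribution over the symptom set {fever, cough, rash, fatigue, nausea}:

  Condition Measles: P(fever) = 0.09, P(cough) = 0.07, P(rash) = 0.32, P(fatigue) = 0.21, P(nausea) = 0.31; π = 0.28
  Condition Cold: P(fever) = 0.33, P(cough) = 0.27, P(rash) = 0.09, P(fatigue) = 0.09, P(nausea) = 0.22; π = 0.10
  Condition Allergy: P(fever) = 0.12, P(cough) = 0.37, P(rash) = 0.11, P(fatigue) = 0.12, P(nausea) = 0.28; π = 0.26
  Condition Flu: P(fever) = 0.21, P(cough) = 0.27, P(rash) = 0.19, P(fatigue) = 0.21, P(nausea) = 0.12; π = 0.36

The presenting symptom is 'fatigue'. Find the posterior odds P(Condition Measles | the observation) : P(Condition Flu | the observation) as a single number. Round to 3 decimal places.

0.778

Only the two components matter; the odds are (P(Z=i) f_i(x)) / (P(Z=j) f_j(x)).
Categorical probabilities:
  p_Measles = P(fatigue | comp) = 0.21
  p_Cold = P(fatigue | comp) = 0.09
  p_Allergy = P(fatigue | comp) = 0.12
  p_Flu = P(fatigue | comp) = 0.21
Odds = (0.28/0.36) × (0.21/0.21) = 0.777778 × 1 ≈ 0.778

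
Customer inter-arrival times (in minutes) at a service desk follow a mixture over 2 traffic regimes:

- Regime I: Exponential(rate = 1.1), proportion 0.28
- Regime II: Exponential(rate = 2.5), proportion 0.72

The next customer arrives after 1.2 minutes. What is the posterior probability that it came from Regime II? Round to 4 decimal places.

P(component k | x) = w_k·f_k(x) / marginal(x), where marginal(x) = Σ_j w_j·f_j(x).
Evaluate each component's likelihood at the observed value:
  f_I = 0.293849
  f_II = 0.124468
Unnormalised posteriors:
  w_I·f_I = 0.28 × 0.293849 = 0.0822777
  w_II·f_II = 0.72 × 0.124468 = 0.0896167
Denominator: 0.0822777 + 0.0896167 = 0.171894
So the posterior for Regime II is 0.0896167 / 0.171894 ≈ 0.5213.

0.5213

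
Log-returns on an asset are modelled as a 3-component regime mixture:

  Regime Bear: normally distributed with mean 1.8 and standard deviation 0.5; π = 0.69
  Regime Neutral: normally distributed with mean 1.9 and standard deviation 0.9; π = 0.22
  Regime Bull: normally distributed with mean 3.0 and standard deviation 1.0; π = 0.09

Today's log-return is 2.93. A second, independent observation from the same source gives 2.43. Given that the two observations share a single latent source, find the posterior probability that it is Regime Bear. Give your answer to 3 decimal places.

0.332

By Bayes' theorem, P(k | x) = π_k f_k(x) / Σ_j π_j f_j(x).
Since both observations come from the same component, the likelihood for component k is f_k(x₁)·f_k(x₂).
  p_Bear = [0.0620639] × [0.360742] = 0.0223891
  p_Neutral = [0.230281] × [0.372703] = 0.0858265
  p_Bull = [0.397966] × [0.339124] = 0.13496
Weight by the priors:
  π_Bear·p_Bear = 0.69 × 0.0223891 = 0.0154485
  π_Neutral·p_Neutral = 0.22 × 0.0858265 = 0.0188818
  π_Bull·p_Bull = 0.09 × 0.13496 = 0.0121464
Sum: 0.0154485 + 0.0188818 + 0.0121464 = 0.0464767
P(Regime Bear | x₁, x₂) = 0.0154485 / 0.0464767 ≈ 0.332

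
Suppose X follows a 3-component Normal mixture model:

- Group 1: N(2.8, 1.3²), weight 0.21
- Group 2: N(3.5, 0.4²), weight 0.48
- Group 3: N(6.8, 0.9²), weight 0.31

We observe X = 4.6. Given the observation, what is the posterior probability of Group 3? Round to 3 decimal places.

Posterior ∝ prior × likelihood, so P(k | x) ∝ π_k f_k(x); normalise over all components.
Evaluate each component's likelihood at the observed value:
  f_1 = (1/(1.3·√(2π)))·exp(−(4.6−2.8)²/(2·1.3²)) = 0.306879·exp(-0.95858) = 0.117669
  f_2 = (1/(0.4·√(2π)))·exp(−(4.6−3.5)²/(2·0.4²)) = 0.997356·exp(-3.78125) = 0.0227339
  f_3 = (1/(0.9·√(2π)))·exp(−(4.6−6.8)²/(2·0.9²)) = 0.443269·exp(-2.98765) = 0.0223432
Multiply by the mixture weights:
  π_1·f_1 = 0.21 × 0.117669 = 0.0247104
  π_2·f_2 = 0.48 × 0.0227339 = 0.0109123
  π_3·f_3 = 0.31 × 0.0223432 = 0.0069264
Denominator: 0.0247104 + 0.0109123 + 0.0069264 = 0.0425491
Responsibility of Group 3: 0.0069264 / 0.0425491 ≈ 0.163

0.163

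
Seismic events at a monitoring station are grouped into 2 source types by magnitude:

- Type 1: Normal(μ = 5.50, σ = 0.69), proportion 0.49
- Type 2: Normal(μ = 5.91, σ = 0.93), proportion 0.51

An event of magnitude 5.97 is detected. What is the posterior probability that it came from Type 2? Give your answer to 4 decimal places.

Apply Bayes' rule: the posterior for each component is proportional to its prior times its likelihood at x.
Normal densities:
  L_1 = (1/(0.69·√(2π)))·exp(−(5.97−5.50)²/(2·0.69²)) = 0.578177·exp(-0.23199) = 0.458468
  L_2 = (1/(0.93·√(2π)))·exp(−(5.97−5.91)²/(2·0.93²)) = 0.428970·exp(-0.00208) = 0.428078
Prior × likelihood for each component:
  P(Z=1)·L_1 = 0.49 × 0.458468 = 0.22465
  P(Z=2)·L_2 = 0.51 × 0.428078 = 0.21832
Normaliser: 0.22465 + 0.21832 = 0.442969
P(Type 2 | 5.97) = 0.21832 / 0.442969 ≈ 0.4929

0.4929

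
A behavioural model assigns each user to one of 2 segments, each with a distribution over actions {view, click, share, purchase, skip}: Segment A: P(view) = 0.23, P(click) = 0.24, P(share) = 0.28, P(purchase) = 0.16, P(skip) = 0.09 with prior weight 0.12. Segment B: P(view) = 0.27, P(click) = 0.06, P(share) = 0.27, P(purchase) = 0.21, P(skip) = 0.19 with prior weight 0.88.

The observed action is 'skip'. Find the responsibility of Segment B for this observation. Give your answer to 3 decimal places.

0.939

Posterior ∝ prior × likelihood, so P(k | x) ∝ P(Z=k) f_k(x); normalise over all components.
Component likelihoods at x = 'skip':
  p_A = P(skip | comp) = 0.09
  p_B = P(skip | comp) = 0.19
Multiply by the mixture weights:
  P(Z=A)·p_A = 0.12 × 0.09 = 0.0108
  P(Z=B)·p_B = 0.88 × 0.19 = 0.1672
Evidence: 0.0108 + 0.1672 = 0.178
P(Segment B | 'skip') = 0.1672 / 0.178 ≈ 0.939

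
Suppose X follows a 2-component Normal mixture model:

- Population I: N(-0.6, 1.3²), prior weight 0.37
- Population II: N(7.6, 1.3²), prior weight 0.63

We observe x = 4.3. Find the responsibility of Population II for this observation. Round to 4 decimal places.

0.9880

Posterior ∝ prior × likelihood, so P(k | x) ∝ π_k f_k(x); normalise over all components.
Normal densities:
  L_I = (1/(1.3·√(2π)))·exp(−(4.3−-0.6)²/(2·1.3²)) = 0.306879·exp(-7.10355) = 0.00025231
  L_II = (1/(1.3·√(2π)))·exp(−(4.3−7.6)²/(2·1.3²)) = 0.306879·exp(-3.22189) = 0.0122382
Unnormalised posteriors:
  π_I·L_I = 0.37 × 0.00025231 = 9.33546e-05
  π_II·L_II = 0.63 × 0.0122382 = 0.00771004
Sum: 9.33546e-05 + 0.00771004 = 0.0078034
Responsibility of Population II: 0.00771004 / 0.0078034 ≈ 0.9880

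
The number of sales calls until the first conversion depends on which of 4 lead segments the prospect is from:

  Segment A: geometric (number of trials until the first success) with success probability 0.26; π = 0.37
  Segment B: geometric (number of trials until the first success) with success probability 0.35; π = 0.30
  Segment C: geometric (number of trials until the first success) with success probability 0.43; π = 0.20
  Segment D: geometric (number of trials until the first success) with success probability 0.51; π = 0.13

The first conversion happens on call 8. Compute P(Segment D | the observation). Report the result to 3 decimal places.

Posterior ∝ prior × likelihood, so P(k | x) ∝ w_k f_k(x); normalise over all components.
Evaluate each component's likelihood at the observed value:
  f_A = 0.0315933
  f_B = 0.0171578
  f_C = 0.00840606
  f_D = 0.00345894
Prior × likelihood for each component:
  w_A·f_A = 0.37 × 0.0315933 = 0.0116895
  w_B·f_B = 0.30 × 0.0171578 = 0.00514734
  w_C·f_C = 0.20 × 0.00840606 = 0.00168121
  w_D·f_D = 0.13 × 0.00345894 = 0.000449662
Sum: 0.0116895 + 0.00514734 + 0.00168121 + 0.000449662 = 0.0189677
Responsibility of Segment D: 0.000449662 / 0.0189677 ≈ 0.024

0.024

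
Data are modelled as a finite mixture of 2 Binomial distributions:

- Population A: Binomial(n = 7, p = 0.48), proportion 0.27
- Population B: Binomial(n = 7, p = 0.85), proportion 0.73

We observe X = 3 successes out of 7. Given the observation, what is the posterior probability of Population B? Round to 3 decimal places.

Posterior ∝ prior × likelihood, so P(k | x) ∝ w_k f_k(x); normalise over all components.
Evaluate each component's likelihood at the observed value:
  p_A = C(7,3)·0.48^3·0.52^4 = 35·0.110592·0.0731162 = 0.283012
  p_B = C(7,3)·0.85^3·0.15^4 = 35·0.614125·0.00050625 = 0.0108815
Weight by the priors:
  w_A·p_A = 0.27 × 0.283012 = 0.0764133
  w_B·p_B = 0.73 × 0.0108815 = 0.00794351
Marginal: 0.0764133 + 0.00794351 = 0.0843568
P(Population B | data) = 0.00794351 / 0.0843568 ≈ 0.094

0.094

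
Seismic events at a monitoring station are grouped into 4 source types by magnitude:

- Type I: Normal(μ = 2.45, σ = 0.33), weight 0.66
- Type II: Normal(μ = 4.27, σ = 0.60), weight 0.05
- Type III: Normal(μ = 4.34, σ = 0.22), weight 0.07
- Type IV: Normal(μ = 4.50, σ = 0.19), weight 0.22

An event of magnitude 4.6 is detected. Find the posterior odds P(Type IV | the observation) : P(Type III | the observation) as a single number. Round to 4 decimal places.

Only the two components matter; the odds are (P(Z=i) f_i(x)) / (P(Z=j) f_j(x)).
Evaluate each component's likelihood at the observed value:
  f_I = (1/(0.33·√(2π)))·exp(−(4.6−2.45)²/(2·0.33²)) = 1.208916·exp(-21.22360) = 7.33e-10
  f_II = (1/(0.60·√(2π)))·exp(−(4.6−4.27)²/(2·0.60²)) = 0.664904·exp(-0.15125) = 0.571573
  f_III = (1/(0.22·√(2π)))·exp(−(4.6−4.34)²/(2·0.22²)) = 1.813374·exp(-0.69835) = 0.901985
  f_IV = (1/(0.19·√(2π)))·exp(−(4.6−4.50)²/(2·0.19²)) = 2.099696·exp(-0.13850) = 1.82812
Odds = (0.22/0.07) × (1.82812/0.901985) = 3.14286 × 2.02678 ≈ 6.3699

6.3699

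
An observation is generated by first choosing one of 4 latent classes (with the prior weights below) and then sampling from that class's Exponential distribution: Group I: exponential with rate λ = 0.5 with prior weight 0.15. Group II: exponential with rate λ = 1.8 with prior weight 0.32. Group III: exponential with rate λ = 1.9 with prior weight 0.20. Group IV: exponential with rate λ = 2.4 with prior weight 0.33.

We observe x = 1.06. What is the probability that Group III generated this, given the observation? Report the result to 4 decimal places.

Posterior ∝ prior × likelihood, so P(k | x) ∝ π_k f_k(x); normalise over all components.
Exponential densities:
  f_I = 0.294302
  f_II = 0.267078
  f_III = 0.253562
  f_IV = 0.188524
Unnormalised posteriors:
  π_I·f_I = 0.15 × 0.294302 = 0.0441454
  π_II·f_II = 0.32 × 0.267078 = 0.0854651
  π_III·f_III = 0.20 × 0.253562 = 0.0507124
  π_IV·f_IV = 0.33 × 0.188524 = 0.0622128
Marginal: 0.0441454 + 0.0854651 + 0.0507124 + 0.0622128 = 0.242536
P(Group III | 1.06) = 0.0507124 / 0.242536 ≈ 0.2091

0.2091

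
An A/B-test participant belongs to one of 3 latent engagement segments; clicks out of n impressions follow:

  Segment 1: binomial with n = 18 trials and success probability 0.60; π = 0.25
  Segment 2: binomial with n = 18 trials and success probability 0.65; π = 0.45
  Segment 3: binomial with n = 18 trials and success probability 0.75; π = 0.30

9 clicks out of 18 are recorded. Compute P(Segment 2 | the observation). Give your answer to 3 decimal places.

Posterior ∝ prior × likelihood, so P(k | x) ∝ π_k f_k(x); normalise over all components.
Component likelihoods at x = 9 clicks out of 18:
  L_1 = C(18,9)·0.60^9·0.40^9 = 48620·0.0100777·0.000262144 = 0.128445
  L_2 = C(18,9)·0.65^9·0.35^9 = 48620·0.0207119·7.88156e-05 = 0.0793684
  L_3 = C(18,9)·0.75^9·0.25^9 = 48620·0.0750847·3.8147e-06 = 0.013926
Multiply by the mixture weights:
  π_1·L_1 = 0.25 × 0.128445 = 0.0321112
  π_2·L_2 = 0.45 × 0.0793684 = 0.0357158
  π_3·L_3 = 0.30 × 0.013926 = 0.0041778
Denominator: 0.0321112 + 0.0357158 + 0.0041778 = 0.0720047
P(Segment 2 | data) = 0.0357158 / 0.0720047 ≈ 0.496

0.496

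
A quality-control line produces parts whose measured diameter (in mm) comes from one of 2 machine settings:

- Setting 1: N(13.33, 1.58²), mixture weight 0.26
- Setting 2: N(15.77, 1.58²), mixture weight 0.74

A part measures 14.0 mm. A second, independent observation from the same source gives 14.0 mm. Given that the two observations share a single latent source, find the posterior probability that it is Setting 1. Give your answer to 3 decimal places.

0.507

P(component k | x) = w_k·f_k(x) / marginal(x), where marginal(x) = Σ_j w_j·f_j(x).
Since both observations come from the same component, the likelihood for component k is f_k(x₁)·f_k(x₂).
  f_1 = [(1/(1.58·√(2π)))·exp(−(14.0−13.33)²/(2·1.58²)) = 0.252495·exp(-0.08991) = 0.230784] × [0.230784] = 0.0532613
  f_2 = [(1/(1.58·√(2π)))·exp(−(14.0−15.77)²/(2·1.58²)) = 0.252495·exp(-0.62748) = 0.134816] × [0.134816] = 0.0181753
Weight by the priors:
  w_1·f_1 = 0.26 × 0.0532613 = 0.0138479
  w_2·f_2 = 0.74 × 0.0181753 = 0.0134497
Sum: 0.0138479 + 0.0134497 = 0.0272976
Responsibility of Setting 1: 0.0138479 / 0.0272976 ≈ 0.507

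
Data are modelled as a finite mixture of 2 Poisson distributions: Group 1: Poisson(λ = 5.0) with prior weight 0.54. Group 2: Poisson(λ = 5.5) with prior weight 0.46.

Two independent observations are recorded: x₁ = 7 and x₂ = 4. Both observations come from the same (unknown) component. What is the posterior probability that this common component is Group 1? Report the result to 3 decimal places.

0.528

The responsibility of component k is P(Z=k) f_k(x) divided by Σ_j P(Z=j) f_j(x).
Since both observations come from the same component, the likelihood for component k is f_k(x₁)·f_k(x₂).
  f_1 = [e^(−5.0)·5.0^7/7! = 0.104445] × [0.175467] = 0.0183267
  f_2 = [e^(−5.5)·5.5^7/7! = 0.123449] × [0.155819] = 0.0192357
Weight by the priors:
  P(Z=1)·f_1 = 0.54 × 0.0183267 = 0.0098964
  P(Z=2)·f_2 = 0.46 × 0.0192357 = 0.00884843
Denominator: 0.0098964 + 0.00884843 = 0.0187448
Responsibility of Group 1: 0.0098964 / 0.0187448 ≈ 0.528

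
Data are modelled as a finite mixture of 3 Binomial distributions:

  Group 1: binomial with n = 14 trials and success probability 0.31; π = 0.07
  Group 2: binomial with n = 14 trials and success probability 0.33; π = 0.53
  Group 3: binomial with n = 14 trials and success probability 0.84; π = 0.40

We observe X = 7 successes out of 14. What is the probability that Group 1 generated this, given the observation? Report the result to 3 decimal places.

0.093

The responsibility of component k is P(Z=k) f_k(x) divided by Σ_j P(Z=j) f_j(x).
Evaluate each component's likelihood at the observed value:
  f_1 = 0.0703109
  f_2 = 0.0886479
  f_3 = 0.00271858
Multiply by the mixture weights:
  P(Z=1)·f_1 = 0.07 × 0.0703109 = 0.00492176
  P(Z=2)·f_2 = 0.53 × 0.0886479 = 0.0469834
  P(Z=3)·f_3 = 0.40 × 0.00271858 = 0.00108743
Evidence: 0.00492176 + 0.0469834 + 0.00108743 = 0.0529926
So the posterior for Group 1 is 0.00492176 / 0.0529926 ≈ 0.093.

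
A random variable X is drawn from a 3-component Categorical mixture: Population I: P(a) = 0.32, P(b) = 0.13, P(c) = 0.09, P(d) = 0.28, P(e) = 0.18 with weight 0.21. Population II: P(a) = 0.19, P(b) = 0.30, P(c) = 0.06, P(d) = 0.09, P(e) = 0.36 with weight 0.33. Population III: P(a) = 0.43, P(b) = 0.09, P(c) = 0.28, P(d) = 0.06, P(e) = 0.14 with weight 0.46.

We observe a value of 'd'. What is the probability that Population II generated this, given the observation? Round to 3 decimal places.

Posterior ∝ prior × likelihood, so P(k | x) ∝ π_k f_k(x); normalise over all components.
Categorical probabilities:
  p_I = 0.28
  p_II = 0.09
  p_III = 0.06
Prior × likelihood for each component:
  π_I·p_I = 0.21 × 0.28 = 0.0588
  π_II·p_II = 0.33 × 0.09 = 0.0297
  π_III·p_III = 0.46 × 0.06 = 0.0276
Sum: 0.0588 + 0.0297 + 0.0276 = 0.1161
P(Population II | x) = 0.0297 / 0.1161 ≈ 0.256

0.256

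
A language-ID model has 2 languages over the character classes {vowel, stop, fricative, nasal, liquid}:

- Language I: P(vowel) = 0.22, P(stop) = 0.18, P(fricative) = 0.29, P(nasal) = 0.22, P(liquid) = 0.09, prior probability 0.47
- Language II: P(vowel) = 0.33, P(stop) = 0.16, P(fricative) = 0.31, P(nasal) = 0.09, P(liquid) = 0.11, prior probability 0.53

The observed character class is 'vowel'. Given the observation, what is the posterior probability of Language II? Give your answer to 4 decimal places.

0.6285

Posterior ∝ prior × likelihood, so P(k | x) ∝ w_k f_k(x); normalise over all components.
Categorical probabilities:
  L_I = 0.22
  L_II = 0.33
Prior × likelihood for each component:
  w_I·L_I = 0.47 × 0.22 = 0.1034
  w_II·L_II = 0.53 × 0.33 = 0.1749
Marginal: 0.1034 + 0.1749 = 0.2783
So the posterior for Language II is 0.1749 / 0.2783 ≈ 0.6285.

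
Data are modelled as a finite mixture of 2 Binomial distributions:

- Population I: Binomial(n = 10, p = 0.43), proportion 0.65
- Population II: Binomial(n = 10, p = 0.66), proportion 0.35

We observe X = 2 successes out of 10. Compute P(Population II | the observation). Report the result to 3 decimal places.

P(component k | x) = π_k·f_k(x) / marginal(x), where marginal(x) = Σ_j π_j·f_j(x).
Evaluate each component's likelihood at the observed value:
  f_I = 0.0927146
  f_II = 0.00350051
Unnormalised posteriors:
  π_I·f_I = 0.65 × 0.0927146 = 0.0602645
  π_II·f_II = 0.35 × 0.00350051 = 0.00122518
Evidence: 0.0602645 + 0.00122518 = 0.0614897
P(Population II | 2 successes out of 10) = 0.00122518 / 0.0614897 ≈ 0.020

0.020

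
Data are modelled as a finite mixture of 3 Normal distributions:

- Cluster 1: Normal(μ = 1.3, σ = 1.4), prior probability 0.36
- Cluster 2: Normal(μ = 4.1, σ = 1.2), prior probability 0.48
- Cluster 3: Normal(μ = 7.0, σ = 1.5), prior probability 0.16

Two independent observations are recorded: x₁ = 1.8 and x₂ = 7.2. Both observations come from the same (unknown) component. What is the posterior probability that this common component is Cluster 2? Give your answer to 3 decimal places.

P(component k | x) = π_k·f_k(x) / marginal(x), where marginal(x) = Σ_j π_j·f_j(x).
Since both observations come from the same component, the likelihood for component k is f_k(x₁)·f_k(x₂).
  L_1 = [0.267353] × [3.96463e-05] = 1.05995e-05
  L_2 = [0.0529681] × [0.0118188] = 0.000626018
  L_3 = [0.000653419] × [0.263608] = 0.000172246
Multiply by the mixture weights:
  π_1·L_1 = 0.36 × 1.05995e-05 = 3.81584e-06
  π_2·L_2 = 0.48 × 0.000626018 = 0.000300489
  π_3·L_3 = 0.16 × 0.000172246 = 2.75594e-05
Marginal: 3.81584e-06 + 0.000300489 + 2.75594e-05 = 0.000331864
So the posterior for Cluster 2 is 0.000300489 / 0.000331864 ≈ 0.905.

0.905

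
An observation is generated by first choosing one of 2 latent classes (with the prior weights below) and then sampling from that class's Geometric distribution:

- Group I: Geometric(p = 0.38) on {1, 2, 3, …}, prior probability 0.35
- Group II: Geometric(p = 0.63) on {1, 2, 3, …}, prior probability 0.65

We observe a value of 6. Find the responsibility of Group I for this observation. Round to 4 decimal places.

By Bayes' theorem, P(k | x) = π_k f_k(x) / Σ_j π_j f_j(x).
Evaluate each component's likelihood at the observed value:
  L_I = 0.38·(1−0.38)^5 = 0.38·0.0916133 = 0.034813
  L_II = 0.63·(1−0.63)^5 = 0.63·0.0069344 = 0.00436867
Weight by the priors:
  π_I·L_I = 0.35 × 0.034813 = 0.0121846
  π_II·L_II = 0.65 × 0.00436867 = 0.00283964
Normaliser: 0.0121846 + 0.00283964 = 0.0150242
Responsibility of Group I: 0.0121846 / 0.0150242 ≈ 0.8110

0.8110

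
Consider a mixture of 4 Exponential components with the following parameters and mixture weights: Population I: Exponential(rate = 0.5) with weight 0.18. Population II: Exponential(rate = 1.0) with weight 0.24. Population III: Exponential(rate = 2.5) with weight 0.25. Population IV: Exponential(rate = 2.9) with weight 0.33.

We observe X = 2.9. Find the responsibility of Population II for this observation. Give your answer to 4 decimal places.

Posterior ∝ prior × likelihood, so P(k | x) ∝ w_k f_k(x); normalise over all components.
Component likelihoods at x = 2.9:
  L_I = 0.5·e^(−0.5·2.9) = 0.5·e^(−1.4500) = 0.117285
  L_II = 1.0·e^(−1.0·2.9) = 1.0·e^(−2.9000) = 0.0550232
  L_III = 2.5·e^(−2.5·2.9) = 2.5·e^(−7.2500) = 0.00177544
  L_IV = 2.9·e^(−2.9·2.9) = 2.9·e^(−8.4100) = 0.000645627
Unnormalised posteriors:
  w_I·L_I = 0.18 × 0.117285 = 0.0211113
  w_II·L_II = 0.24 × 0.0550232 = 0.0132056
  w_III·L_III = 0.25 × 0.00177544 = 0.000443859
  w_IV·L_IV = 0.33 × 0.000645627 = 0.000213057
Sum: 0.0211113 + 0.0132056 + 0.000443859 + 0.000213057 = 0.0349738
Responsibility of Population II: 0.0132056 / 0.0349738 ≈ 0.3776

0.3776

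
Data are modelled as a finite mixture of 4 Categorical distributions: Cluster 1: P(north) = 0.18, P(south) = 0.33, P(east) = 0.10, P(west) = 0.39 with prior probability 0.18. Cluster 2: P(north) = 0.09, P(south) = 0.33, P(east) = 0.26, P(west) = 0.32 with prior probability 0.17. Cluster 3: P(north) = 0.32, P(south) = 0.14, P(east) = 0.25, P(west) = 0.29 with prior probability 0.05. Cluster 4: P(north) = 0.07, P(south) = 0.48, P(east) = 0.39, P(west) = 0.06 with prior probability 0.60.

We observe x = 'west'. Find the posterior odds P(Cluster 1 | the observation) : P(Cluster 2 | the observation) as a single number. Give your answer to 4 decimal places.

Only the two components matter; the odds are (π_i f_i(x)) / (π_j f_j(x)).
Categorical probabilities:
  f_1 = 0.39
  f_2 = 0.32
  f_3 = 0.29
  f_4 = 0.06
Posterior odds = (π_1·f_1) / (π_2·f_2) = (0.18·0.39) / (0.17·0.32) = 0.0702 / 0.0544 ≈ 1.2904

1.2904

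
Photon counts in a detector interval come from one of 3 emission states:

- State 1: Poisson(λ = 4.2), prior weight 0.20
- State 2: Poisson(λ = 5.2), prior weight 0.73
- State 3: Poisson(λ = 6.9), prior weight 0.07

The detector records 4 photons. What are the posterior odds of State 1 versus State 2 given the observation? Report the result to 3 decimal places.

0.317

The posterior odds equal the prior odds times the likelihood ratio: (π_i/π_j)·(f_i(x)/f_j(x)).
Component likelihoods at x = 4 photons:
  p_1 = e^(−4.2)·4.2^4/4! = 0.194424
  p_2 = e^(−5.2)·5.2^4/4! = 0.168063
  p_3 = e^(−6.9)·6.9^4/4! = 0.0951816
Posterior odds = (π_1·p_1) / (π_2·p_2) = (0.20·0.194424) / (0.73·0.168063) = 0.0388847 / 0.122686 ≈ 0.317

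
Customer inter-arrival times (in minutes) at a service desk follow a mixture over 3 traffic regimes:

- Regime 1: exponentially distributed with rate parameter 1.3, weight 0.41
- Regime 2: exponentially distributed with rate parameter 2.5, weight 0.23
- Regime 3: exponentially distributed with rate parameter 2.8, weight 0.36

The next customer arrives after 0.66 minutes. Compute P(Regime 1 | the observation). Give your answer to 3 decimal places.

P(component k | x) = π_k·f_k(x) / marginal(x), where marginal(x) = Σ_j π_j·f_j(x).
Component likelihoods at x = 0.66 minutes:
  f_1 = 1.3·e^(−1.3·0.66) = 1.3·e^(−0.8580) = 0.551212
  f_2 = 2.5·e^(−2.5·0.66) = 2.5·e^(−1.6500) = 0.480125
  f_3 = 2.8·e^(−2.8·0.66) = 2.8·e^(−1.8480) = 0.441145
Prior × likelihood for each component:
  π_1·f_1 = 0.41 × 0.551212 = 0.225997
  π_2·f_2 = 0.23 × 0.480125 = 0.110429
  π_3·f_3 = 0.36 × 0.441145 = 0.158812
Marginal: 0.225997 + 0.110429 + 0.158812 = 0.495238
Responsibility of Regime 1: 0.225997 / 0.495238 ≈ 0.456

0.456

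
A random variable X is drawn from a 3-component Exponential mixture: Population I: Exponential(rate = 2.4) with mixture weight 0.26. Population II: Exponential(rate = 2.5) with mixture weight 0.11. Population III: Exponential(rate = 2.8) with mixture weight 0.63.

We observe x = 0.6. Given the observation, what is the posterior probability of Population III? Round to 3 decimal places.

0.611

By Bayes' theorem, P(k | x) = P(Z=k) f_k(x) / Σ_j P(Z=j) f_j(x).
Exponential densities:
  L_I = 0.568627
  L_II = 0.557825
  L_III = 0.521847
Multiply by the mixture weights:
  P(Z=I)·L_I = 0.26 × 0.568627 = 0.147843
  P(Z=II)·L_II = 0.11 × 0.557825 = 0.0613608
  P(Z=III)·L_III = 0.63 × 0.521847 = 0.328764
Evidence: 0.147843 + 0.0613608 + 0.328764 = 0.537967
P(Population III | the observation) ≈ 0.611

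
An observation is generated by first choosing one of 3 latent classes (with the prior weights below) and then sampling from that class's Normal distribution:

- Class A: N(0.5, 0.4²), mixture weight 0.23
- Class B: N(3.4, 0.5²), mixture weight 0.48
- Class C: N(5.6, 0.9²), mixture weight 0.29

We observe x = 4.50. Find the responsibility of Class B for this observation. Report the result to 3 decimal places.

0.359

P(component k | x) = π_k·f_k(x) / marginal(x), where marginal(x) = Σ_j π_j·f_j(x).
Normal densities:
  f_A = (1/(0.4·√(2π)))·exp(−(4.50−0.5)²/(2·0.4²)) = 0.997356·exp(-50.00000) = 1.92365e-22
  f_B = (1/(0.5·√(2π)))·exp(−(4.50−3.4)²/(2·0.5²)) = 0.797885·exp(-2.42000) = 0.0709492
  f_C = (1/(0.9·√(2π)))·exp(−(4.50−5.6)²/(2·0.9²)) = 0.443269·exp(-0.74691) = 0.210033
Prior × likelihood for each component:
  π_A·f_A = 0.23 × 1.92365e-22 = 4.42439e-23
  π_B·f_B = 0.48 × 0.0709492 = 0.0340556
  π_C·f_C = 0.29 × 0.210033 = 0.0609095
Normaliser: 4.42439e-23 + 0.0340556 + 0.0609095 = 0.0949651
P(Class B | x) = 0.0340556 / 0.0949651 ≈ 0.359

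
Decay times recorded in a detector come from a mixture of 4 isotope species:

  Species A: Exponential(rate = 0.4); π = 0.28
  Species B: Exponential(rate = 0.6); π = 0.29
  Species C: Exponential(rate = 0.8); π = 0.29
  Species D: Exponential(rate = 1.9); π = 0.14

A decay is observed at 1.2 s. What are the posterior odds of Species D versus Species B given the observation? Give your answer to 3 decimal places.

0.321

Only the two components matter; the odds are (π_i f_i(x)) / (π_j f_j(x)).
Component likelihoods at x = 1.2 s:
  L_A = 0.4·e^(−0.4·1.2) = 0.4·e^(−0.4800) = 0.247513
  L_B = 0.6·e^(−0.6·1.2) = 0.6·e^(−0.7200) = 0.292051
  L_C = 0.8·e^(−0.8·1.2) = 0.8·e^(−0.9600) = 0.306314
  L_D = 1.9·e^(−1.9·1.2) = 1.9·e^(−2.2800) = 0.19434
Odds = (0.14/0.29) × (0.19434/0.292051) = 0.482759 × 0.665431 ≈ 0.321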